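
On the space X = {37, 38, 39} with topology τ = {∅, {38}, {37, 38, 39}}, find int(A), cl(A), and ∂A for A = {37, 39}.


int(A) = ∅, cl(A) = {37, 39}, ∂A = {37, 39}.

Closed sets in (X, τ) are complements of opens:
  closed(X, τ) = {∅, {37, 39}, {37, 38, 39}}.
int(A) = ⋃ {U ∈ τ : U ⊆ A}. Opens contained in A: ∅.
Taking the union of these: int(A) = ∅.
cl(A) = ⋂ {C closed : A ⊆ C}. Closed sets containing A: {37, 39}, {37, 38, 39}.
Intersecting these: cl(A) = {37, 39}.
∂A = cl(A) ∖ int(A) = {37, 39} ∖ ∅ = {37, 39}.


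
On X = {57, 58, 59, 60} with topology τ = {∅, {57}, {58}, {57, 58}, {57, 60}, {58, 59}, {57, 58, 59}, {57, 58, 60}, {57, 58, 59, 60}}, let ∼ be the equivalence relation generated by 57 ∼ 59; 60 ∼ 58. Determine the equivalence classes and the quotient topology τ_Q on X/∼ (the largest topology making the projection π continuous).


X/∼ = {[57=59], [58=60]}; |τ_Q| = 2.

Equivalence classes: [57=59], [58=60].
Quotient map π: X → X/∼ sends 57 ↦ [57=59], 58 ↦ [58=60], 59 ↦ [57=59], 60 ↦ [58=60].
For each subset V ⊆ X/∼, compute π^{-1}(V) ⊆ X and check whether π^{-1}(V) ∈ τ. V is open in τ_Q iff π^{-1}(V) ∈ τ.
  V = {}: π^{-1}(V) = ∅ ∈ τ ✓.
  V = {[57=59]}: π^{-1}(V) = {57, 59} ∉ τ ✗.
  V = {[58=60]}: π^{-1}(V) = {58, 60} ∉ τ ✗.
  V = {[57=59], [58=60]}: π^{-1}(V) = {57, 58, 59, 60} ∈ τ ✓.
Open sets in the quotient: τ_Q = {{}, {[57=59], [58=60]}} (2 elements).


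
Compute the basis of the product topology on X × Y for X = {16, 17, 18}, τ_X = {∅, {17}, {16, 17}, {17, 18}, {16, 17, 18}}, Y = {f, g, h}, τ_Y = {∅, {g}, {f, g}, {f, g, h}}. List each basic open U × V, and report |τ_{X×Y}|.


Basis B = {∅ × ∅, {17} × {g}, {16, 17} × {g}, {17} × {f, g}, {17, 18} × {g}, {16, 17, 18} × {g}, {17} × {f, g, h}, {16, 17} × {f, g}, {17, 18} × {f, g}, {16, 17} × {f, g, h}, {16, 17, 18} × {f, g}, {17, 18} × {f, g, h}, {16, 17, 18} × {f, g, h}}; |τ_{X×Y}| = 30.

Enumerate products U × V with U ∈ τ_X, V ∈ τ_Y (deduplicated):
  ∅ × ∅ = {} (∅)
  {17} × {g} = {(17,g)}
  {16, 17} × {g} = {(16,g), (17,g)}
  {17} × {f, g} = {(17,f), (17,g)}
  {17, 18} × {g} = {(17,g), (18,g)}
  {16, 17, 18} × {g} = {(16,g), (17,g), (18,g)}
  {17} × {f, g, h} = {(17,f), (17,g), (17,h)}
  {16, 17} × {f, g} = {(16,f), (16,g), (17,f), (17,g)}
  {17, 18} × {f, g} = {(17,f), (17,g), (18,f), (18,g)}
  {16, 17} × {f, g, h} = {(16,f), (16,g), (16,h), (17,f), (17,g), (17,h)}
  {16, 17, 18} × {f, g} = {(16,f), (16,g), (17,f), (17,g), (18,f), (18,g)}
  {17, 18} × {f, g, h} = {(17,f), (17,g), (17,h), (18,f), (18,g), (18,h)}
  {16, 17, 18} × {f, g, h} = {(16,f), (16,g), (16,h), (17,f), (17,g), (17,h), (18,f), (18,g), (18,h)}
These 13 distinct sets form the basis B.
Close under arbitrary unions to get τ_{X×Y}; counting gives |τ_{X×Y}| = 30.


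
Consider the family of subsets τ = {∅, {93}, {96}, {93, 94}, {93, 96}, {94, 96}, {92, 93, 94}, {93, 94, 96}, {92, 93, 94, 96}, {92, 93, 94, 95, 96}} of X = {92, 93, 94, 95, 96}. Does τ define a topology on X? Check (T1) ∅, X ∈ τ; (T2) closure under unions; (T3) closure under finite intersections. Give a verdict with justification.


τ is NOT a topology on X.

Axiom (T1): ∅ ∈ τ? Yes; X ∈ τ? Yes.
Axiom (T2/T3): check pairwise unions and intersections of members of τ.
Counterexample for (T3): {93, 94} ∩ {94, 96} = {94} ∉ τ. Therefore τ is NOT a topology.


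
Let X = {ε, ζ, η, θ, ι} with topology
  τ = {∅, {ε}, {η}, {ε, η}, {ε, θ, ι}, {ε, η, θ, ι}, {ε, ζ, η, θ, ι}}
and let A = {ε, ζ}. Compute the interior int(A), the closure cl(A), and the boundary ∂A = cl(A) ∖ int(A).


int(A) = {ε}, cl(A) = {ε, ζ, θ, ι}, ∂A = {ζ, θ, ι}.

Closed sets in (X, τ) are complements of opens:
  closed(X, τ) = {∅, {ζ}, {ζ, η}, {ζ, θ, ι}, {ε, ζ, θ, ι}, {ζ, η, θ, ι}, {ε, ζ, η, θ, ι}}.
int(A) = ⋃ {U ∈ τ : U ⊆ A}. Opens contained in A: ∅, {ε}.
Taking the union of these: int(A) = {ε}.
cl(A) = ⋂ {C closed : A ⊆ C}. Closed sets containing A: {ε, ζ, θ, ι}, {ε, ζ, η, θ, ι}.
Intersecting these: cl(A) = {ε, ζ, θ, ι}.
∂A = cl(A) ∖ int(A) = {ε, ζ, θ, ι} ∖ {ε} = {ζ, θ, ι}.


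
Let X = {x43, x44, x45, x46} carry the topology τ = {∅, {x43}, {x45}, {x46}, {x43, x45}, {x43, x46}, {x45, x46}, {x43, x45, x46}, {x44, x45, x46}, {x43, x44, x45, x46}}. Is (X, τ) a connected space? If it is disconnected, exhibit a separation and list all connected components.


(X, τ) is disconnected; components = [{x43}, {x44, x45, x46}].

Find clopen sets (U ∈ τ with X ∖ U ∈ τ):
  U = ∅, X ∖ U = {x43, x44, x45, x46} — both open, so U is clopen.
  U = {x43}, X ∖ U = {x44, x45, x46} — both open, so U is clopen.
  U = {x44, x45, x46}, X ∖ U = {x43} — both open, so U is clopen.
  U = {x43, x44, x45, x46}, X ∖ U = ∅ — both open, so U is clopen.
Nontrivial clopen(s) exist: e.g. {x44, x45, x46}. So (X, τ) is disconnected.
Compute connected components by grouping points that agree on all clopens:
  component: {x43}
  component: {x44, x45, x46}


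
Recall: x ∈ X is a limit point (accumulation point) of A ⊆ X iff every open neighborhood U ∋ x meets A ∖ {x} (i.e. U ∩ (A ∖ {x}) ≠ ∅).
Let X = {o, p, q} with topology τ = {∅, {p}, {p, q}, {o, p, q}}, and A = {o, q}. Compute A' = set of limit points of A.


A' = {o}

For each x ∈ X, list the open sets U ∈ τ with x ∈ U, then check whether U ∩ (A ∖ {x}) ≠ ∅ for every such U.
  x = o: opens ∋ x are {o, p, q}; each meets A ∖ {o}, so x IS a limit point.
  x = p: open {p} ∋ x has {p} ∩ (A ∖ {p}) = ∅, so x is NOT a limit point.
  x = q: open {p, q} ∋ x has {p, q} ∩ (A ∖ {q}) = ∅, so x is NOT a limit point.
Collecting: A' = {o}.


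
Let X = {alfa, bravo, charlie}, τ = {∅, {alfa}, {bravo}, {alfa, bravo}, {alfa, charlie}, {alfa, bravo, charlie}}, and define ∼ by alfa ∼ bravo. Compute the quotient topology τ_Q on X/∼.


X/∼ = {[alfa=bravo], [charlie]}; |τ_Q| = 3.

Equivalence classes: [alfa=bravo], [charlie].
Quotient map π: X → X/∼ sends alfa ↦ [alfa=bravo], bravo ↦ [alfa=bravo], charlie ↦ [charlie].
For each subset V ⊆ X/∼, compute π^{-1}(V) ⊆ X and check whether π^{-1}(V) ∈ τ. V is open in τ_Q iff π^{-1}(V) ∈ τ.
  V = {}: π^{-1}(V) = ∅ ∈ τ ✓.
  V = {[alfa=bravo]}: π^{-1}(V) = {alfa, bravo} ∈ τ ✓.
  V = {[charlie]}: π^{-1}(V) = {charlie} ∉ τ ✗.
  V = {[alfa=bravo], [charlie]}: π^{-1}(V) = {alfa, bravo, charlie} ∈ τ ✓.
Open sets in the quotient: τ_Q = {{}, {[alfa=bravo]}, {[alfa=bravo], [charlie]}} (3 elements).


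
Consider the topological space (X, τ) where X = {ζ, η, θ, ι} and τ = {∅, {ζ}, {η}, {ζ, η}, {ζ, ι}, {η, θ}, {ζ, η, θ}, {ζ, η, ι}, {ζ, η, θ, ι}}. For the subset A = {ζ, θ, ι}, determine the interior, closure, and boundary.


int(A) = {ζ, ι}, cl(A) = {ζ, θ, ι}, ∂A = {θ}.

Closed sets in (X, τ) are complements of opens:
  closed(X, τ) = {∅, {θ}, {ι}, {ζ, ι}, {η, θ}, {θ, ι}, {ζ, θ, ι}, {η, θ, ι}, {ζ, η, θ, ι}}.
int(A) = ⋃ {U ∈ τ : U ⊆ A}. Opens contained in A: ∅, {ζ}, {ζ, ι}.
Taking the union of these: int(A) = {ζ, ι}.
cl(A) = ⋂ {C closed : A ⊆ C}. Closed sets containing A: {ζ, θ, ι}, {ζ, η, θ, ι}.
Intersecting these: cl(A) = {ζ, θ, ι}.
∂A = cl(A) ∖ int(A) = {ζ, θ, ι} ∖ {ζ, ι} = {θ}.


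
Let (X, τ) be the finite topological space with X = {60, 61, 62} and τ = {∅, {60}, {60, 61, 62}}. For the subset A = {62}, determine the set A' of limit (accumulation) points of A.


A' = {61}

For each x ∈ X, list the open sets U ∈ τ with x ∈ U, then check whether U ∩ (A ∖ {x}) ≠ ∅ for every such U.
  x = 60: open {60} ∋ x has {60} ∩ (A ∖ {60}) = ∅, so x is NOT a limit point.
  x = 61: opens ∋ x are {60, 61, 62}; each meets A ∖ {61}, so x IS a limit point.
  x = 62: open {60, 61, 62} ∋ x has {60, 61, 62} ∩ (A ∖ {62}) = ∅, so x is NOT a limit point.
Collecting: A' = {61}.


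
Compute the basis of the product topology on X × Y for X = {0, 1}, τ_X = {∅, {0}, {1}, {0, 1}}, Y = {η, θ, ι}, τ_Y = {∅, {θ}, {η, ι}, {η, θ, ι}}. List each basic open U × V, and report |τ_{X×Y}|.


Basis B = {∅ × ∅, {0} × {θ}, {1} × {θ}, {0} × {η, ι}, {0, 1} × {θ}, {1} × {η, ι}, {0} × {η, θ, ι}, {1} × {η, θ, ι}, {0, 1} × {η, ι}, {0, 1} × {η, θ, ι}}; |τ_{X×Y}| = 16.

Enumerate products U × V with U ∈ τ_X, V ∈ τ_Y (deduplicated):
  ∅ × ∅ = {} (∅)
  {0} × {θ} = {(0,θ)}
  {1} × {θ} = {(1,θ)}
  {0} × {η, ι} = {(0,η), (0,ι)}
  {0, 1} × {θ} = {(0,θ), (1,θ)}
  {1} × {η, ι} = {(1,η), (1,ι)}
  {0} × {η, θ, ι} = {(0,η), (0,θ), (0,ι)}
  {1} × {η, θ, ι} = {(1,η), (1,θ), (1,ι)}
  {0, 1} × {η, ι} = {(0,η), (0,ι), (1,η), (1,ι)}
  {0, 1} × {η, θ, ι} = {(0,η), (0,θ), (0,ι), (1,η), (1,θ), (1,ι)}
These 10 distinct sets form the basis B.
Close under arbitrary unions to get τ_{X×Y}; counting gives |τ_{X×Y}| = 16.


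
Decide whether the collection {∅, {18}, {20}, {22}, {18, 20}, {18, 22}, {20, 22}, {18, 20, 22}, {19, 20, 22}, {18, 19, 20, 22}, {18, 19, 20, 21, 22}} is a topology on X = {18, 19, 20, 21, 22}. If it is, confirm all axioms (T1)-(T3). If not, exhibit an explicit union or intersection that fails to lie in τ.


τ IS a topology on X.

Axiom (T1): ∅ ∈ τ? Yes; X ∈ τ? Yes.
Axiom (T2/T3): check pairwise unions and intersections of members of τ.
All pairwise intersections and unions checked — each lies in τ. Therefore τ satisfies (T1), (T2), (T3): it IS a topology on X.


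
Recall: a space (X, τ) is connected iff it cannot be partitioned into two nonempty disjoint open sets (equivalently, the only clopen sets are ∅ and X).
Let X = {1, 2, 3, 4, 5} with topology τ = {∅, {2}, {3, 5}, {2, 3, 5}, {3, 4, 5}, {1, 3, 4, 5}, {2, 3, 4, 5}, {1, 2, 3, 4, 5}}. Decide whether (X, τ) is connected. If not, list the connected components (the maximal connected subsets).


(X, τ) is disconnected; components = [{2}, {1, 3, 4, 5}].

Find clopen sets (U ∈ τ with X ∖ U ∈ τ):
  U = ∅, X ∖ U = {1, 2, 3, 4, 5} — both open, so U is clopen.
  U = {2}, X ∖ U = {1, 3, 4, 5} — both open, so U is clopen.
  U = {1, 3, 4, 5}, X ∖ U = {2} — both open, so U is clopen.
  U = {1, 2, 3, 4, 5}, X ∖ U = ∅ — both open, so U is clopen.
Nontrivial clopen(s) exist: e.g. {2}. So (X, τ) is disconnected.
Compute connected components by grouping points that agree on all clopens:
  component: {2}
  component: {1, 3, 4, 5}


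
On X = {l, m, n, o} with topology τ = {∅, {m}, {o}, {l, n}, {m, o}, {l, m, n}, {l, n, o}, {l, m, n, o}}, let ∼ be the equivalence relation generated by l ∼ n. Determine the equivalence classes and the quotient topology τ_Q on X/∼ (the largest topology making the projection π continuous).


X/∼ = {[l=n], [m], [o]}; |τ_Q| = 8.

Equivalence classes: [l=n], [m], [o].
Quotient map π: X → X/∼ sends l ↦ [l=n], m ↦ [m], n ↦ [l=n], o ↦ [o].
For each subset V ⊆ X/∼, compute π^{-1}(V) ⊆ X and check whether π^{-1}(V) ∈ τ. V is open in τ_Q iff π^{-1}(V) ∈ τ.
  V = {}: π^{-1}(V) = ∅ ∈ τ ✓.
  V = {[l=n]}: π^{-1}(V) = {l, n} ∈ τ ✓.
  V = {[m]}: π^{-1}(V) = {m} ∈ τ ✓.
  V = {[l=n], [m]}: π^{-1}(V) = {l, m, n} ∈ τ ✓.
  V = {[o]}: π^{-1}(V) = {o} ∈ τ ✓.
  V = {[l=n], [o]}: π^{-1}(V) = {l, n, o} ∈ τ ✓.
  V = {[m], [o]}: π^{-1}(V) = {m, o} ∈ τ ✓.
  V = {[l=n], [m], [o]}: π^{-1}(V) = {l, m, n, o} ∈ τ ✓.
Open sets in the quotient: τ_Q = {{}, {[l=n]}, {[m]}, {[l=n], [m]}, {[o]}, {[l=n], [o]}, {[m], [o]}, {[l=n], [m], [o]}} (8 elements).


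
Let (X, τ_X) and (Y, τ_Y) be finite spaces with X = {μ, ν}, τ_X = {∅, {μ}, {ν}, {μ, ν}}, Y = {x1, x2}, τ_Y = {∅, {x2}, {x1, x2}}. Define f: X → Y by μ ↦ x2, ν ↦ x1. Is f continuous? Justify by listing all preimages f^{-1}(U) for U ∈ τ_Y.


f IS continuous.

Compute f^{-1}(U) for each U ∈ τ_Y:
  U = ∅: f^{-1}(U) = ∅ ∈ τ_X ✓.
  U = {x2}: f^{-1}(U) = {μ} ∈ τ_X ✓.
  U = {x1, x2}: f^{-1}(U) = {μ, ν} ∈ τ_X ✓.
Every preimage lies in τ_X, so f IS continuous.


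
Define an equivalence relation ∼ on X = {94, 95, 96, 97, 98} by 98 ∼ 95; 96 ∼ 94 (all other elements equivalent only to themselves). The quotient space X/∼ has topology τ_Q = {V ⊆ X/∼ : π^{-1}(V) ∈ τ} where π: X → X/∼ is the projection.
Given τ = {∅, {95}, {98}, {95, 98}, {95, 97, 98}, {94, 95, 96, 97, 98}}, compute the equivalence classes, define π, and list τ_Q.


X/∼ = {[94=96], [95=98], [97]}; |τ_Q| = 4.

Equivalence classes: [94=96], [95=98], [97].
Quotient map π: X → X/∼ sends 94 ↦ [94=96], 95 ↦ [95=98], 96 ↦ [94=96], 97 ↦ [97], 98 ↦ [95=98].
For each subset V ⊆ X/∼, compute π^{-1}(V) ⊆ X and check whether π^{-1}(V) ∈ τ. V is open in τ_Q iff π^{-1}(V) ∈ τ.
  V = {}: π^{-1}(V) = ∅ ∈ τ ✓.
  V = {[94=96]}: π^{-1}(V) = {94, 96} ∉ τ ✗.
  V = {[95=98]}: π^{-1}(V) = {95, 98} ∈ τ ✓.
  V = {[94=96], [95=98]}: π^{-1}(V) = {94, 95, 96, 98} ∉ τ ✗.
  V = {[97]}: π^{-1}(V) = {97} ∉ τ ✗.
  V = {[94=96], [97]}: π^{-1}(V) = {94, 96, 97} ∉ τ ✗.
  V = {[95=98], [97]}: π^{-1}(V) = {95, 97, 98} ∈ τ ✓.
  V = {[94=96], [95=98], [97]}: π^{-1}(V) = {94, 95, 96, 97, 98} ∈ τ ✓.
Open sets in the quotient: τ_Q = {{}, {[95=98]}, {[95=98], [97]}, {[94=96], [95=98], [97]}} (4 elements).


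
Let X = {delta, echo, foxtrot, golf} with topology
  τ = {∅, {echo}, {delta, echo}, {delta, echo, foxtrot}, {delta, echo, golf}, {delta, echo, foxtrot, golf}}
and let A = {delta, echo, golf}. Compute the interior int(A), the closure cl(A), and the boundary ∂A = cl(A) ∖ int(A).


int(A) = {delta, echo, golf}, cl(A) = {delta, echo, foxtrot, golf}, ∂A = {foxtrot}.

Closed sets in (X, τ) are complements of opens:
  closed(X, τ) = {∅, {foxtrot}, {golf}, {foxtrot, golf}, {delta, foxtrot, golf}, {delta, echo, foxtrot, golf}}.
int(A) = ⋃ {U ∈ τ : U ⊆ A}. Opens contained in A: ∅, {echo}, {delta, echo}, {delta, echo, golf}.
Taking the union of these: int(A) = {delta, echo, golf}.
cl(A) = ⋂ {C closed : A ⊆ C}. Closed sets containing A: {delta, echo, foxtrot, golf}.
Intersecting these: cl(A) = {delta, echo, foxtrot, golf}.
∂A = cl(A) ∖ int(A) = {delta, echo, foxtrot, golf} ∖ {delta, echo, golf} = {foxtrot}.


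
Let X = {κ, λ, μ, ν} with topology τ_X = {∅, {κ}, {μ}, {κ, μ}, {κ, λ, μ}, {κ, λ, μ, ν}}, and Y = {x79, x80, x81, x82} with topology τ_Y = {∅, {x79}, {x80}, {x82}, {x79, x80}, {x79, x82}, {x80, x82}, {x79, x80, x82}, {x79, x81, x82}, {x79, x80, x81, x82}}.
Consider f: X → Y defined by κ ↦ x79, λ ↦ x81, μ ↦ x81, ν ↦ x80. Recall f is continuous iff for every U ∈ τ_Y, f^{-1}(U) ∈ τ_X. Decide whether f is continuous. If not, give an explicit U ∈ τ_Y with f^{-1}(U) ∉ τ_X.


f is NOT continuous.

Compute f^{-1}(U) for each U ∈ τ_Y:
  U = ∅: f^{-1}(U) = ∅ ∈ τ_X ✓.
  U = {x79}: f^{-1}(U) = {κ} ∈ τ_X ✓.
  U = {x80}: f^{-1}(U) = {ν} ∉ τ_X ✗.
  U = {x82}: f^{-1}(U) = ∅ ∈ τ_X ✓.
  U = {x79, x80}: f^{-1}(U) = {κ, ν} ∉ τ_X ✗.
  U = {x79, x82}: f^{-1}(U) = {κ} ∈ τ_X ✓.
  U = {x80, x82}: f^{-1}(U) = {ν} ∉ τ_X ✗.
  U = {x79, x80, x82}: f^{-1}(U) = {κ, ν} ∉ τ_X ✗.
  U = {x79, x81, x82}: f^{-1}(U) = {κ, λ, μ} ∈ τ_X ✓.
  U = {x79, x80, x81, x82}: f^{-1}(U) = {κ, λ, μ, ν} ∈ τ_X ✓.
Found U = {x80} with f^{-1}(U) = {ν} not in τ_X. Therefore f is NOT continuous.


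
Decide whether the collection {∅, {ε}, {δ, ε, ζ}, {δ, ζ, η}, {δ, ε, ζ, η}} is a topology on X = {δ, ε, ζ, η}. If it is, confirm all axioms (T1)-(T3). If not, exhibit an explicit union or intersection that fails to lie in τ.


τ is NOT a topology on X.

Axiom (T1): ∅ ∈ τ? Yes; X ∈ τ? Yes.
Axiom (T2/T3): check pairwise unions and intersections of members of τ.
Counterexample for (T3): {δ, ε, ζ} ∩ {δ, ζ, η} = {δ, ζ} ∉ τ. Therefore τ is NOT a topology.


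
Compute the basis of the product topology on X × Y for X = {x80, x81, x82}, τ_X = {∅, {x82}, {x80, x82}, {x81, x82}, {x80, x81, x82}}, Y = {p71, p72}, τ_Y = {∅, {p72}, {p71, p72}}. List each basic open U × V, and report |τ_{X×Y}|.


Basis B = {∅ × ∅, {x82} × {p72}, {x80, x82} × {p72}, {x81, x82} × {p72}, {x82} × {p71, p72}, {x80, x81, x82} × {p72}, {x80, x82} × {p71, p72}, {x81, x82} × {p71, p72}, {x80, x81, x82} × {p71, p72}}; |τ_{X×Y}| = 14.

Enumerate products U × V with U ∈ τ_X, V ∈ τ_Y (deduplicated):
  ∅ × ∅ = {} (∅)
  {x82} × {p72} = {(x82,p72)}
  {x80, x82} × {p72} = {(x80,p72), (x82,p72)}
  {x81, x82} × {p72} = {(x81,p72), (x82,p72)}
  {x82} × {p71, p72} = {(x82,p71), (x82,p72)}
  {x80, x81, x82} × {p72} = {(x80,p72), (x81,p72), (x82,p72)}
  {x80, x82} × {p71, p72} = {(x80,p71), (x80,p72), (x82,p71), (x82,p72)}
  {x81, x82} × {p71, p72} = {(x81,p71), (x81,p72), (x82,p71), (x82,p72)}
  {x80, x81, x82} × {p71, p72} = {(x80,p71), (x80,p72), (x81,p71), (x81,p72), (x82,p71), (x82,p72)}
These 9 distinct sets form the basis B.
Close under arbitrary unions to get τ_{X×Y}; counting gives |τ_{X×Y}| = 14.


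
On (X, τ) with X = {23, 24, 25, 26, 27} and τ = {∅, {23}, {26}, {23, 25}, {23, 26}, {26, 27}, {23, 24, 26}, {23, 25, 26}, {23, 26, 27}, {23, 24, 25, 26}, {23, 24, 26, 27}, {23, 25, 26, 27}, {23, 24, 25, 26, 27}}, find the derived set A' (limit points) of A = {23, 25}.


A' = {24, 25}

For each x ∈ X, list the open sets U ∈ τ with x ∈ U, then check whether U ∩ (A ∖ {x}) ≠ ∅ for every such U.
  x = 23: open {23} ∋ x has {23} ∩ (A ∖ {23}) = ∅, so x is NOT a limit point.
  x = 24: opens ∋ x are {23, 24, 26}, {23, 24, 25, 26}, {23, 24, 26, 27}, {23, 24, 25, 26, 27}; each meets A ∖ {24}, so x IS a limit point.
  x = 25: opens ∋ x are {23, 25}, {23, 25, 26}, {23, 24, 25, 26}, {23, 25, 26, 27}, {23, 24, 25, 26, 27}; each meets A ∖ {25}, so x IS a limit point.
  x = 26: open {26} ∋ x has {26} ∩ (A ∖ {26}) = ∅, so x is NOT a limit point.
  x = 27: open {26, 27} ∋ x has {26, 27} ∩ (A ∖ {27}) = ∅, so x is NOT a limit point.
Collecting: A' = {24, 25}.


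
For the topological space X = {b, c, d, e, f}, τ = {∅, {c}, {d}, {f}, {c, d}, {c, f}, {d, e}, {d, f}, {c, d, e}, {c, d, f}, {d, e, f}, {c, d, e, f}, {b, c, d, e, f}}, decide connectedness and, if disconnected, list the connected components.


(X, τ) is connected.

Find clopen sets (U ∈ τ with X ∖ U ∈ τ):
  U = ∅, X ∖ U = {b, c, d, e, f} — both open, so U is clopen.
  U = {b, c, d, e, f}, X ∖ U = ∅ — both open, so U is clopen.
Only trivial clopens (∅ and X) exist, so (X, τ) is connected.
Compute connected components by grouping points that agree on all clopens:
  component: {b, c, d, e, f}


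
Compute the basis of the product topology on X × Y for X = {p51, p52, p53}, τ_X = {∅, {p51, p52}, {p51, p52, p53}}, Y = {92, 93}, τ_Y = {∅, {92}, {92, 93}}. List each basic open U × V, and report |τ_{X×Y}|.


Basis B = {∅ × ∅, {p51, p52} × {92}, {p51, p52, p53} × {92}, {p51, p52} × {92, 93}, {p51, p52, p53} × {92, 93}}; |τ_{X×Y}| = 6.

Enumerate products U × V with U ∈ τ_X, V ∈ τ_Y (deduplicated):
  ∅ × ∅ = {} (∅)
  {p51, p52} × {92} = {(p51,92), (p52,92)}
  {p51, p52, p53} × {92} = {(p51,92), (p52,92), (p53,92)}
  {p51, p52} × {92, 93} = {(p51,92), (p51,93), (p52,92), (p52,93)}
  {p51, p52, p53} × {92, 93} = {(p51,92), (p51,93), (p52,92), (p52,93), (p53,92), (p53,93)}
These 5 distinct sets form the basis B.
Close under arbitrary unions to get τ_{X×Y}; counting gives |τ_{X×Y}| = 6.


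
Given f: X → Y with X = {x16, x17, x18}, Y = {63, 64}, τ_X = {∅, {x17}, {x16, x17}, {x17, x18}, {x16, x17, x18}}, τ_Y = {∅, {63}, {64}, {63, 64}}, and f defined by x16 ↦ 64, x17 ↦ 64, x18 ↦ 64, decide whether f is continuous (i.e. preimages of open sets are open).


f IS continuous.

Compute f^{-1}(U) for each U ∈ τ_Y:
  U = ∅: f^{-1}(U) = ∅ ∈ τ_X ✓.
  U = {63}: f^{-1}(U) = ∅ ∈ τ_X ✓.
  U = {64}: f^{-1}(U) = {x16, x17, x18} ∈ τ_X ✓.
  U = {63, 64}: f^{-1}(U) = {x16, x17, x18} ∈ τ_X ✓.
Every preimage lies in τ_X, so f IS continuous.


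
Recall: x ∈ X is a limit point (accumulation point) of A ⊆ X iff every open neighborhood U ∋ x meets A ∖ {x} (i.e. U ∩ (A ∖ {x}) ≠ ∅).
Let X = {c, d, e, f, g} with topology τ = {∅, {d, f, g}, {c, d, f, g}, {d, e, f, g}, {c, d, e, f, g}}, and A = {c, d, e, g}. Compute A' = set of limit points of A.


A' = {c, d, e, f, g}

For each x ∈ X, list the open sets U ∈ τ with x ∈ U, then check whether U ∩ (A ∖ {x}) ≠ ∅ for every such U.
  x = c: opens ∋ x are {c, d, f, g}, {c, d, e, f, g}; each meets A ∖ {c}, so x IS a limit point.
  x = d: opens ∋ x are {d, f, g}, {c, d, f, g}, {d, e, f, g}, {c, d, e, f, g}; each meets A ∖ {d}, so x IS a limit point.
  x = e: opens ∋ x are {d, e, f, g}, {c, d, e, f, g}; each meets A ∖ {e}, so x IS a limit point.
  x = f: opens ∋ x are {d, f, g}, {c, d, f, g}, {d, e, f, g}, {c, d, e, f, g}; each meets A ∖ {f}, so x IS a limit point.
  x = g: opens ∋ x are {d, f, g}, {c, d, f, g}, {d, e, f, g}, {c, d, e, f, g}; each meets A ∖ {g}, so x IS a limit point.
Collecting: A' = {c, d, e, f, g}.


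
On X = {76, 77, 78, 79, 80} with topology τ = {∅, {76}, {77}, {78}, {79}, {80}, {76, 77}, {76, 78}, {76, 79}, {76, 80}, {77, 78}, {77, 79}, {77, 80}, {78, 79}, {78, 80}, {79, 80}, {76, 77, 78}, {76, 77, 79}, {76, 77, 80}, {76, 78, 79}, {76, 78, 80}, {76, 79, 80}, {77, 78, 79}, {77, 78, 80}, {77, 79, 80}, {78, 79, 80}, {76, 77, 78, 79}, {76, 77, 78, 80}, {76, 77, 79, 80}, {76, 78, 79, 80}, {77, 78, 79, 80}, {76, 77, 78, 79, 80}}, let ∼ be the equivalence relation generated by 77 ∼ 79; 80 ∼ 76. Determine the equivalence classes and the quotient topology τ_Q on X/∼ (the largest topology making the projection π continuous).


X/∼ = {[76=80], [77=79], [78]}; |τ_Q| = 8.

Equivalence classes: [76=80], [77=79], [78].
Quotient map π: X → X/∼ sends 76 ↦ [76=80], 77 ↦ [77=79], 78 ↦ [78], 79 ↦ [77=79], 80 ↦ [76=80].
For each subset V ⊆ X/∼, compute π^{-1}(V) ⊆ X and check whether π^{-1}(V) ∈ τ. V is open in τ_Q iff π^{-1}(V) ∈ τ.
  V = {}: π^{-1}(V) = ∅ ∈ τ ✓.
  V = {[76=80]}: π^{-1}(V) = {76, 80} ∈ τ ✓.
  V = {[77=79]}: π^{-1}(V) = {77, 79} ∈ τ ✓.
  V = {[76=80], [77=79]}: π^{-1}(V) = {76, 77, 79, 80} ∈ τ ✓.
  V = {[78]}: π^{-1}(V) = {78} ∈ τ ✓.
  V = {[76=80], [78]}: π^{-1}(V) = {76, 78, 80} ∈ τ ✓.
  V = {[77=79], [78]}: π^{-1}(V) = {77, 78, 79} ∈ τ ✓.
  V = {[76=80], [77=79], [78]}: π^{-1}(V) = {76, 77, 78, 79, 80} ∈ τ ✓.
Open sets in the quotient: τ_Q = {{}, {[76=80]}, {[77=79]}, {[76=80], [77=79]}, {[78]}, {[76=80], [78]}, {[77=79], [78]}, {[76=80], [77=79], [78]}} (8 elements).


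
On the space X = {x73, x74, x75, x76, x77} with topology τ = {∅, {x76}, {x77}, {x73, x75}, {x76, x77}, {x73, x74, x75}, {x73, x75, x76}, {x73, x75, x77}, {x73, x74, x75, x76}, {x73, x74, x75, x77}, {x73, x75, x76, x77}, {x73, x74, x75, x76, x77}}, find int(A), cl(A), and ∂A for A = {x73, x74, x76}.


int(A) = {x76}, cl(A) = {x73, x74, x75, x76}, ∂A = {x73, x74, x75}.

Closed sets in (X, τ) are complements of opens:
  closed(X, τ) = {∅, {x74}, {x76}, {x77}, {x74, x76}, {x74, x77}, {x76, x77}, {x73, x74, x75}, {x74, x76, x77}, {x73, x74, x75, x76}, {x73, x74, x75, x77}, {x73, x74, x75, x76, x77}}.
int(A) = ⋃ {U ∈ τ : U ⊆ A}. Opens contained in A: ∅, {x76}.
Taking the union of these: int(A) = {x76}.
cl(A) = ⋂ {C closed : A ⊆ C}. Closed sets containing A: {x73, x74, x75, x76}, {x73, x74, x75, x76, x77}.
Intersecting these: cl(A) = {x73, x74, x75, x76}.
∂A = cl(A) ∖ int(A) = {x73, x74, x75, x76} ∖ {x76} = {x73, x74, x75}.


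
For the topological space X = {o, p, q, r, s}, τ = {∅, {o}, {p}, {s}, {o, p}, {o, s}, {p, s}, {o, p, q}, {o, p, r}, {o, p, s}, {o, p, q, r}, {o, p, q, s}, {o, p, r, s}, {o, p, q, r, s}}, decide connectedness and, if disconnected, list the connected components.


(X, τ) is disconnected; components = [{s}, {o, p, q, r}].

Find clopen sets (U ∈ τ with X ∖ U ∈ τ):
  U = ∅, X ∖ U = {o, p, q, r, s} — both open, so U is clopen.
  U = {s}, X ∖ U = {o, p, q, r} — both open, so U is clopen.
  U = {o, p, q, r}, X ∖ U = {s} — both open, so U is clopen.
  U = {o, p, q, r, s}, X ∖ U = ∅ — both open, so U is clopen.
Nontrivial clopen(s) exist: e.g. {s}. So (X, τ) is disconnected.
Compute connected components by grouping points that agree on all clopens:
  component: {s}
  component: {o, p, q, r}


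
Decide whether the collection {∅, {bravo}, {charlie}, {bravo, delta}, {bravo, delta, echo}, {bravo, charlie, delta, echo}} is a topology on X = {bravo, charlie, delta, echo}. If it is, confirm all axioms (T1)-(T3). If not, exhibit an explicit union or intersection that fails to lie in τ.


τ is NOT a topology on X.

Axiom (T1): ∅ ∈ τ? Yes; X ∈ τ? Yes.
Axiom (T2/T3): check pairwise unions and intersections of members of τ.
Counterexample for (T2): {bravo} ∪ {charlie} = {bravo, charlie} ∉ τ. Therefore τ is NOT a topology.


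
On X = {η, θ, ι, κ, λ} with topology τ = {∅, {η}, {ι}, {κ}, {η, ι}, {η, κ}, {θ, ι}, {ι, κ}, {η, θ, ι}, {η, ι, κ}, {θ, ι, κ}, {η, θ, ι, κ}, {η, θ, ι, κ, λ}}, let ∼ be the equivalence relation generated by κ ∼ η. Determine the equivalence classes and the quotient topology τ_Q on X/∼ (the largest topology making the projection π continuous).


X/∼ = {[η=κ], [θ], [ι], [λ]}; |τ_Q| = 7.

Equivalence classes: [η=κ], [θ], [ι], [λ].
Quotient map π: X → X/∼ sends η ↦ [η=κ], θ ↦ [θ], ι ↦ [ι], κ ↦ [η=κ], λ ↦ [λ].
For each subset V ⊆ X/∼, compute π^{-1}(V) ⊆ X and check whether π^{-1}(V) ∈ τ. V is open in τ_Q iff π^{-1}(V) ∈ τ.
  V = {}: π^{-1}(V) = ∅ ∈ τ ✓.
  V = {[η=κ]}: π^{-1}(V) = {η, κ} ∈ τ ✓.
  V = {[θ]}: π^{-1}(V) = {θ} ∉ τ ✗.
  V = {[η=κ], [θ]}: π^{-1}(V) = {η, θ, κ} ∉ τ ✗.
  V = {[ι]}: π^{-1}(V) = {ι} ∈ τ ✓.
  V = {[η=κ], [ι]}: π^{-1}(V) = {η, ι, κ} ∈ τ ✓.
  V = {[θ], [ι]}: π^{-1}(V) = {θ, ι} ∈ τ ✓.
  V = {[η=κ], [θ], [ι]}: π^{-1}(V) = {η, θ, ι, κ} ∈ τ ✓.
  V = {[λ]}: π^{-1}(V) = {λ} ∉ τ ✗.
  V = {[η=κ], [λ]}: π^{-1}(V) = {η, κ, λ} ∉ τ ✗.
  V = {[θ], [λ]}: π^{-1}(V) = {θ, λ} ∉ τ ✗.
  V = {[η=κ], [θ], [λ]}: π^{-1}(V) = {η, θ, κ, λ} ∉ τ ✗.
  V = {[ι], [λ]}: π^{-1}(V) = {ι, λ} ∉ τ ✗.
  V = {[η=κ], [ι], [λ]}: π^{-1}(V) = {η, ι, κ, λ} ∉ τ ✗.
  V = {[θ], [ι], [λ]}: π^{-1}(V) = {θ, ι, λ} ∉ τ ✗.
  V = {[η=κ], [θ], [ι], [λ]}: π^{-1}(V) = {η, θ, ι, κ, λ} ∈ τ ✓.
Open sets in the quotient: τ_Q = {{}, {[η=κ]}, {[ι]}, {[η=κ], [ι]}, {[θ], [ι]}, {[η=κ], [θ], [ι]}, {[η=κ], [θ], [ι], [λ]}} (7 elements).


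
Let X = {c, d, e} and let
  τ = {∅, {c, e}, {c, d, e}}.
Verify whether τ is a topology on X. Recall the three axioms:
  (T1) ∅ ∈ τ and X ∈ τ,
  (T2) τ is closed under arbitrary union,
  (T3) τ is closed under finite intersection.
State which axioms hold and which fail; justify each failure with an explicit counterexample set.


τ IS a topology on X.

Axiom (T1): ∅ ∈ τ? Yes; X ∈ τ? Yes.
Axiom (T2/T3): check pairwise unions and intersections of members of τ.
All pairwise intersections and unions checked — each lies in τ. Therefore τ satisfies (T1), (T2), (T3): it IS a topology on X.


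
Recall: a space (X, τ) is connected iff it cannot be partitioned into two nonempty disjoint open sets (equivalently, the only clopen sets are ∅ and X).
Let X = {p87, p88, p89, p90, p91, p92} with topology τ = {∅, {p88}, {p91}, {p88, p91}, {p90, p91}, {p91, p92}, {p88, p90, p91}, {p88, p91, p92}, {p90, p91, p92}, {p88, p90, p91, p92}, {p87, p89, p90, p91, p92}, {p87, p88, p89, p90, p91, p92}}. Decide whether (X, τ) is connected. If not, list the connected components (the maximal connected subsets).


(X, τ) is disconnected; components = [{p88}, {p87, p89, p90, p91, p92}].

Find clopen sets (U ∈ τ with X ∖ U ∈ τ):
  U = ∅, X ∖ U = {p87, p88, p89, p90, p91, p92} — both open, so U is clopen.
  U = {p88}, X ∖ U = {p87, p89, p90, p91, p92} — both open, so U is clopen.
  U = {p87, p89, p90, p91, p92}, X ∖ U = {p88} — both open, so U is clopen.
  U = {p87, p88, p89, p90, p91, p92}, X ∖ U = ∅ — both open, so U is clopen.
Nontrivial clopen(s) exist: e.g. {p87, p89, p90, p91, p92}. So (X, τ) is disconnected.
Compute connected components by grouping points that agree on all clopens:
  component: {p88}
  component: {p87, p89, p90, p91, p92}


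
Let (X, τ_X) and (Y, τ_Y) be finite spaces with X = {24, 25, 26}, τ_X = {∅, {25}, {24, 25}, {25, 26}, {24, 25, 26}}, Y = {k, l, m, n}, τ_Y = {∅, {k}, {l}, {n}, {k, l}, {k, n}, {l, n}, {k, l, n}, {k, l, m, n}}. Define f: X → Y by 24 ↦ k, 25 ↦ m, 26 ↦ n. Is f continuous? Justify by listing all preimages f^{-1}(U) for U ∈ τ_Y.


f is NOT continuous.

Compute f^{-1}(U) for each U ∈ τ_Y:
  U = ∅: f^{-1}(U) = ∅ ∈ τ_X ✓.
  U = {k}: f^{-1}(U) = {24} ∉ τ_X ✗.
  U = {l}: f^{-1}(U) = ∅ ∈ τ_X ✓.
  U = {n}: f^{-1}(U) = {26} ∉ τ_X ✗.
  U = {k, l}: f^{-1}(U) = {24} ∉ τ_X ✗.
  U = {k, n}: f^{-1}(U) = {24, 26} ∉ τ_X ✗.
  U = {l, n}: f^{-1}(U) = {26} ∉ τ_X ✗.
  U = {k, l, n}: f^{-1}(U) = {24, 26} ∉ τ_X ✗.
  U = {k, l, m, n}: f^{-1}(U) = {24, 25, 26} ∈ τ_X ✓.
Found U = {k} with f^{-1}(U) = {24} not in τ_X. Therefore f is NOT continuous.


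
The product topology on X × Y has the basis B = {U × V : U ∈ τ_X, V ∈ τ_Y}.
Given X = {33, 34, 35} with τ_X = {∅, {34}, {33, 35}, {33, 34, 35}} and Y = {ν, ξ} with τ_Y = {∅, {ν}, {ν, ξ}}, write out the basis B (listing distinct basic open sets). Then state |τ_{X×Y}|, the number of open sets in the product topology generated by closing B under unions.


Basis B = {∅ × ∅, {34} × {ν}, {33, 35} × {ν}, {34} × {ν, ξ}, {33, 34, 35} × {ν}, {33, 35} × {ν, ξ}, {33, 34, 35} × {ν, ξ}}; |τ_{X×Y}| = 9.

Enumerate products U × V with U ∈ τ_X, V ∈ τ_Y (deduplicated):
  ∅ × ∅ = {} (∅)
  {34} × {ν} = {(34,ν)}
  {33, 35} × {ν} = {(33,ν), (35,ν)}
  {34} × {ν, ξ} = {(34,ν), (34,ξ)}
  {33, 34, 35} × {ν} = {(33,ν), (34,ν), (35,ν)}
  {33, 35} × {ν, ξ} = {(33,ν), (33,ξ), (35,ν), (35,ξ)}
  {33, 34, 35} × {ν, ξ} = {(33,ν), (33,ξ), (34,ν), (34,ξ), (35,ν), (35,ξ)}
These 7 distinct sets form the basis B.
Close under arbitrary unions to get τ_{X×Y}; counting gives |τ_{X×Y}| = 9.


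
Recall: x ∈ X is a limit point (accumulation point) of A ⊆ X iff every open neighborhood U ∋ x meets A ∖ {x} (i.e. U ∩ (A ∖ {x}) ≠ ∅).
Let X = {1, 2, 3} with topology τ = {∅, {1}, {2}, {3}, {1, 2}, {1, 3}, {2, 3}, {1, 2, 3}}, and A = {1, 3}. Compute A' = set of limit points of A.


A' = ∅

For each x ∈ X, list the open sets U ∈ τ with x ∈ U, then check whether U ∩ (A ∖ {x}) ≠ ∅ for every such U.
  x = 1: open {1} ∋ x has {1} ∩ (A ∖ {1}) = ∅, so x is NOT a limit point.
  x = 2: open {2} ∋ x has {2} ∩ (A ∖ {2}) = ∅, so x is NOT a limit point.
  x = 3: open {3} ∋ x has {3} ∩ (A ∖ {3}) = ∅, so x is NOT a limit point.
Collecting: A' = ∅.


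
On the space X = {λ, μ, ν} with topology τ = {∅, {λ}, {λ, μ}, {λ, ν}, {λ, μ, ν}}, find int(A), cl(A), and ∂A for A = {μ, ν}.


int(A) = ∅, cl(A) = {μ, ν}, ∂A = {μ, ν}.

Closed sets in (X, τ) are complements of opens:
  closed(X, τ) = {∅, {μ}, {ν}, {μ, ν}, {λ, μ, ν}}.
int(A) = ⋃ {U ∈ τ : U ⊆ A}. Opens contained in A: ∅.
Taking the union of these: int(A) = ∅.
cl(A) = ⋂ {C closed : A ⊆ C}. Closed sets containing A: {μ, ν}, {λ, μ, ν}.
Intersecting these: cl(A) = {μ, ν}.
∂A = cl(A) ∖ int(A) = {μ, ν} ∖ ∅ = {μ, ν}.


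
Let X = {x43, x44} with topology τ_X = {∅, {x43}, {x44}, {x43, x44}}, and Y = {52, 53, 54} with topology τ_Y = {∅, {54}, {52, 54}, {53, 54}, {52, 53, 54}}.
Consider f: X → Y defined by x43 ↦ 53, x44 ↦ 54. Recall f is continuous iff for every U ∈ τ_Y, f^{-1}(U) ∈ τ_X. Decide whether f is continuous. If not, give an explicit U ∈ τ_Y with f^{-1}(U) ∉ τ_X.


f IS continuous.

Compute f^{-1}(U) for each U ∈ τ_Y:
  U = ∅: f^{-1}(U) = ∅ ∈ τ_X ✓.
  U = {54}: f^{-1}(U) = {x44} ∈ τ_X ✓.
  U = {52, 54}: f^{-1}(U) = {x44} ∈ τ_X ✓.
  U = {53, 54}: f^{-1}(U) = {x43, x44} ∈ τ_X ✓.
  U = {52, 53, 54}: f^{-1}(U) = {x43, x44} ∈ τ_X ✓.
Every preimage lies in τ_X, so f IS continuous.


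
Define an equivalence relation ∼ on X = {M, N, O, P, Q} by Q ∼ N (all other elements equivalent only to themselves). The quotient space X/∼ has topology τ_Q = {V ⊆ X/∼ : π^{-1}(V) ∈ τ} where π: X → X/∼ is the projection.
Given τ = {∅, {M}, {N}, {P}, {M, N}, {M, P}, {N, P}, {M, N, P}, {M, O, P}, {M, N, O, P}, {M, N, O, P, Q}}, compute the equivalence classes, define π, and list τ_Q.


X/∼ = {[M], [N=Q], [O], [P]}; |τ_Q| = 6.

Equivalence classes: [M], [N=Q], [O], [P].
Quotient map π: X → X/∼ sends M ↦ [M], N ↦ [N=Q], O ↦ [O], P ↦ [P], Q ↦ [N=Q].
For each subset V ⊆ X/∼, compute π^{-1}(V) ⊆ X and check whether π^{-1}(V) ∈ τ. V is open in τ_Q iff π^{-1}(V) ∈ τ.
  V = {}: π^{-1}(V) = ∅ ∈ τ ✓.
  V = {[M]}: π^{-1}(V) = {M} ∈ τ ✓.
  V = {[N=Q]}: π^{-1}(V) = {N, Q} ∉ τ ✗.
  V = {[M], [N=Q]}: π^{-1}(V) = {M, N, Q} ∉ τ ✗.
  V = {[O]}: π^{-1}(V) = {O} ∉ τ ✗.
  V = {[M], [O]}: π^{-1}(V) = {M, O} ∉ τ ✗.
  V = {[N=Q], [O]}: π^{-1}(V) = {N, O, Q} ∉ τ ✗.
  V = {[M], [N=Q], [O]}: π^{-1}(V) = {M, N, O, Q} ∉ τ ✗.
  V = {[P]}: π^{-1}(V) = {P} ∈ τ ✓.
  V = {[M], [P]}: π^{-1}(V) = {M, P} ∈ τ ✓.
  V = {[N=Q], [P]}: π^{-1}(V) = {N, P, Q} ∉ τ ✗.
  V = {[M], [N=Q], [P]}: π^{-1}(V) = {M, N, P, Q} ∉ τ ✗.
  V = {[O], [P]}: π^{-1}(V) = {O, P} ∉ τ ✗.
  V = {[M], [O], [P]}: π^{-1}(V) = {M, O, P} ∈ τ ✓.
  V = {[N=Q], [O], [P]}: π^{-1}(V) = {N, O, P, Q} ∉ τ ✗.
  V = {[M], [N=Q], [O], [P]}: π^{-1}(V) = {M, N, O, P, Q} ∈ τ ✓.
Open sets in the quotient: τ_Q = {{}, {[M]}, {[P]}, {[M], [P]}, {[M], [O], [P]}, {[M], [N=Q], [O], [P]}} (6 elements).


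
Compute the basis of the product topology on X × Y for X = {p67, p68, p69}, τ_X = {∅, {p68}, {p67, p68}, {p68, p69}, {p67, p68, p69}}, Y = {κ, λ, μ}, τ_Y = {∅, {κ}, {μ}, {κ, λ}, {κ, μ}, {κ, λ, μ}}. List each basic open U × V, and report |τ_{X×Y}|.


Basis B = {∅ × ∅, {p68} × {κ}, {p68} × {μ}, {p67, p68} × {κ}, {p67, p68} × {μ}, {p68} × {κ, λ}, {p68} × {κ, μ}, {p68, p69} × {κ}, {p68, p69} × {μ}, {p67, p68, p69} × {κ}, {p67, p68, p69} × {μ}, {p68} × {κ, λ, μ}, {p67, p68} × {κ, λ}, {p67, p68} × {κ, μ}, {p68, p69} × {κ, λ}, {p68, p69} × {κ, μ}, {p67, p68} × {κ, λ, μ}, {p67, p68, p69} × {κ, λ}, {p67, p68, p69} × {κ, μ}, {p68, p69} × {κ, λ, μ}, {p67, p68, p69} × {κ, λ, μ}}; |τ_{X×Y}| = 70.

Enumerate products U × V with U ∈ τ_X, V ∈ τ_Y (deduplicated):
  ∅ × ∅ = {} (∅)
  {p68} × {κ} = {(p68,κ)}
  {p68} × {μ} = {(p68,μ)}
  {p67, p68} × {κ} = {(p67,κ), (p68,κ)}
  {p67, p68} × {μ} = {(p67,μ), (p68,μ)}
  {p68} × {κ, λ} = {(p68,κ), (p68,λ)}
  {p68} × {κ, μ} = {(p68,κ), (p68,μ)}
  {p68, p69} × {κ} = {(p68,κ), (p69,κ)}
  {p68, p69} × {μ} = {(p68,μ), (p69,μ)}
  {p67, p68, p69} × {κ} = {(p67,κ), (p68,κ), (p69,κ)}
  {p67, p68, p69} × {μ} = {(p67,μ), (p68,μ), (p69,μ)}
  {p68} × {κ, λ, μ} = {(p68,κ), (p68,λ), (p68,μ)}
  {p67, p68} × {κ, λ} = {(p67,κ), (p67,λ), (p68,κ), (p68,λ)}
  {p67, p68} × {κ, μ} = {(p67,κ), (p67,μ), (p68,κ), (p68,μ)}
  {p68, p69} × {κ, λ} = {(p68,κ), (p68,λ), (p69,κ), (p69,λ)}
  {p68, p69} × {κ, μ} = {(p68,κ), (p68,μ), (p69,κ), (p69,μ)}
  {p67, p68} × {κ, λ, μ} = {(p67,κ), (p67,λ), (p67,μ), (p68,κ), (p68,λ), (p68,μ)}
  {p67, p68, p69} × {κ, λ} = {(p67,κ), (p67,λ), (p68,κ), (p68,λ), (p69,κ), (p69,λ)}
  {p67, p68, p69} × {κ, μ} = {(p67,κ), (p67,μ), (p68,κ), (p68,μ), (p69,κ), (p69,μ)}
  {p68, p69} × {κ, λ, μ} = {(p68,κ), (p68,λ), (p68,μ), (p69,κ), (p69,λ), (p69,μ)}
  {p67, p68, p69} × {κ, λ, μ} = {(p67,κ), (p67,λ), (p67,μ), (p68,κ), (p68,λ), (p68,μ), (p69,κ), (p69,λ), (p69,μ)}
These 21 distinct sets form the basis B.
Close under arbitrary unions to get τ_{X×Y}; counting gives |τ_{X×Y}| = 70.


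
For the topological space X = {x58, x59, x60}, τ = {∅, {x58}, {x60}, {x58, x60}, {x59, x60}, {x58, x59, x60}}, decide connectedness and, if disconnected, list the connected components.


(X, τ) is disconnected; components = [{x58}, {x59, x60}].

Find clopen sets (U ∈ τ with X ∖ U ∈ τ):
  U = ∅, X ∖ U = {x58, x59, x60} — both open, so U is clopen.
  U = {x58}, X ∖ U = {x59, x60} — both open, so U is clopen.
  U = {x59, x60}, X ∖ U = {x58} — both open, so U is clopen.
  U = {x58, x59, x60}, X ∖ U = ∅ — both open, so U is clopen.
Nontrivial clopen(s) exist: e.g. {x59, x60}. So (X, τ) is disconnected.
Compute connected components by grouping points that agree on all clopens:
  component: {x58}
  component: {x59, x60}


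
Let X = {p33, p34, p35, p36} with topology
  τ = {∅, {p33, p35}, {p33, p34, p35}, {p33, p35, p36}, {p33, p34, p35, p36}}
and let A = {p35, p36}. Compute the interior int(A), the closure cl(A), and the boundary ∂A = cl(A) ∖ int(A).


int(A) = ∅, cl(A) = {p33, p34, p35, p36}, ∂A = {p33, p34, p35, p36}.

Closed sets in (X, τ) are complements of opens:
  closed(X, τ) = {∅, {p34}, {p36}, {p34, p36}, {p33, p34, p35, p36}}.
int(A) = ⋃ {U ∈ τ : U ⊆ A}. Opens contained in A: ∅.
Taking the union of these: int(A) = ∅.
cl(A) = ⋂ {C closed : A ⊆ C}. Closed sets containing A: {p33, p34, p35, p36}.
Intersecting these: cl(A) = {p33, p34, p35, p36}.
∂A = cl(A) ∖ int(A) = {p33, p34, p35, p36} ∖ ∅ = {p33, p34, p35, p36}.


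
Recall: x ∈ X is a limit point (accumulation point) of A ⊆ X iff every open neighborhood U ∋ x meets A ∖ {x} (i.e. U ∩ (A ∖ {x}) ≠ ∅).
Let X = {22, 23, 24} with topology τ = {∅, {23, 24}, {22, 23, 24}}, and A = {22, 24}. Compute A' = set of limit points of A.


A' = {22, 23}

For each x ∈ X, list the open sets U ∈ τ with x ∈ U, then check whether U ∩ (A ∖ {x}) ≠ ∅ for every such U.
  x = 22: opens ∋ x are {22, 23, 24}; each meets A ∖ {22}, so x IS a limit point.
  x = 23: opens ∋ x are {23, 24}, {22, 23, 24}; each meets A ∖ {23}, so x IS a limit point.
  x = 24: open {23, 24} ∋ x has {23, 24} ∩ (A ∖ {24}) = ∅, so x is NOT a limit point.
Collecting: A' = {22, 23}.


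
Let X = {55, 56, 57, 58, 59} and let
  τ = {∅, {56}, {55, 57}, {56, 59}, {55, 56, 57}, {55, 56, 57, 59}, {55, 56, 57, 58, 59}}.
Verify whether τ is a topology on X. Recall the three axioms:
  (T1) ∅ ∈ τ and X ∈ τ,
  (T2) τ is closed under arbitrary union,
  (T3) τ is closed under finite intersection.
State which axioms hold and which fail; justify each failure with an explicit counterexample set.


τ IS a topology on X.

Axiom (T1): ∅ ∈ τ? Yes; X ∈ τ? Yes.
Axiom (T2/T3): check pairwise unions and intersections of members of τ.
All pairwise intersections and unions checked — each lies in τ. Therefore τ satisfies (T1), (T2), (T3): it IS a topology on X.


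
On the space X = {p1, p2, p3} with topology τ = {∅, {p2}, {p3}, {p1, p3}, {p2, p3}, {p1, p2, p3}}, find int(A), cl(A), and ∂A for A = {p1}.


int(A) = ∅, cl(A) = {p1}, ∂A = {p1}.

Closed sets in (X, τ) are complements of opens:
  closed(X, τ) = {∅, {p1}, {p2}, {p1, p2}, {p1, p3}, {p1, p2, p3}}.
int(A) = ⋃ {U ∈ τ : U ⊆ A}. Opens contained in A: ∅.
Taking the union of these: int(A) = ∅.
cl(A) = ⋂ {C closed : A ⊆ C}. Closed sets containing A: {p1}, {p1, p2}, {p1, p3}, {p1, p2, p3}.
Intersecting these: cl(A) = {p1}.
∂A = cl(A) ∖ int(A) = {p1} ∖ ∅ = {p1}.
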